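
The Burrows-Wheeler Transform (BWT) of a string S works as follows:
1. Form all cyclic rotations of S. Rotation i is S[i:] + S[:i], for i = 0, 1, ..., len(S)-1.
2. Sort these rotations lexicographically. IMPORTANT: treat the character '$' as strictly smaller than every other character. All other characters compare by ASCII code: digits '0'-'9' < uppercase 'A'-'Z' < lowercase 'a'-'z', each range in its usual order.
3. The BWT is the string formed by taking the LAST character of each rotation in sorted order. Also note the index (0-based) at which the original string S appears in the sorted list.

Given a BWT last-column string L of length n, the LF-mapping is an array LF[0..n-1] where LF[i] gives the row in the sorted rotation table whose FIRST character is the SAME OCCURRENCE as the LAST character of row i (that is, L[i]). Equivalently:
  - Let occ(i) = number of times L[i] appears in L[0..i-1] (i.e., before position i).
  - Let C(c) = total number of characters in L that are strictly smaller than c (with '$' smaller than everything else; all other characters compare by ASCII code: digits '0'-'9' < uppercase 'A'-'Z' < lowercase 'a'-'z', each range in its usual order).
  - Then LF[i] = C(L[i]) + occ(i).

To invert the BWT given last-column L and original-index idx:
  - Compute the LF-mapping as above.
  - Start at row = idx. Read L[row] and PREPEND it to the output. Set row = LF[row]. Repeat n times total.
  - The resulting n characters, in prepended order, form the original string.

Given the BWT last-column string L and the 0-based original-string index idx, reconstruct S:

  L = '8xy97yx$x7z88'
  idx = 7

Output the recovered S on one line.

Answer: x78y8zy7xx98$

Derivation:
LF mapping: 3 7 10 6 1 11 8 0 9 2 12 4 5
Walk LF starting at row 7, prepending L[row]:
  step 1: row=7, L[7]='$', prepend. Next row=LF[7]=0
  step 2: row=0, L[0]='8', prepend. Next row=LF[0]=3
  step 3: row=3, L[3]='9', prepend. Next row=LF[3]=6
  step 4: row=6, L[6]='x', prepend. Next row=LF[6]=8
  step 5: row=8, L[8]='x', prepend. Next row=LF[8]=9
  step 6: row=9, L[9]='7', prepend. Next row=LF[9]=2
  step 7: row=2, L[2]='y', prepend. Next row=LF[2]=10
  step 8: row=10, L[10]='z', prepend. Next row=LF[10]=12
  step 9: row=12, L[12]='8', prepend. Next row=LF[12]=5
  step 10: row=5, L[5]='y', prepend. Next row=LF[5]=11
  step 11: row=11, L[11]='8', prepend. Next row=LF[11]=4
  step 12: row=4, L[4]='7', prepend. Next row=LF[4]=1
  step 13: row=1, L[1]='x', prepend. Next row=LF[1]=7
Reversed output: x78y8zy7xx98$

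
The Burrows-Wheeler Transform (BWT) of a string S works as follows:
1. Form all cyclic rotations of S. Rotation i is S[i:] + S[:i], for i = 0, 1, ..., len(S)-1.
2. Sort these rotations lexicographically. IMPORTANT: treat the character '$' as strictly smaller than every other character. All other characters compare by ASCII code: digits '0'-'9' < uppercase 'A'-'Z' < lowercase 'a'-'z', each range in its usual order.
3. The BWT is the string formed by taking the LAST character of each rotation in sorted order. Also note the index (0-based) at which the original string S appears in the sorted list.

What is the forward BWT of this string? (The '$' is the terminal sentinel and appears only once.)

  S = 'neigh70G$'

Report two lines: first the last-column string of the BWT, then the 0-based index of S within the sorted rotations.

All 9 rotations (rotation i = S[i:]+S[:i]):
  rot[0] = neigh70G$
  rot[1] = eigh70G$n
  rot[2] = igh70G$ne
  rot[3] = gh70G$nei
  rot[4] = h70G$neig
  rot[5] = 70G$neigh
  rot[6] = 0G$neigh7
  rot[7] = G$neigh70
  rot[8] = $neigh70G
Sorted (with $ < everything):
  sorted[0] = $neigh70G  (last char: 'G')
  sorted[1] = 0G$neigh7  (last char: '7')
  sorted[2] = 70G$neigh  (last char: 'h')
  sorted[3] = G$neigh70  (last char: '0')
  sorted[4] = eigh70G$n  (last char: 'n')
  sorted[5] = gh70G$nei  (last char: 'i')
  sorted[6] = h70G$neig  (last char: 'g')
  sorted[7] = igh70G$ne  (last char: 'e')
  sorted[8] = neigh70G$  (last char: '$')
Last column: G7h0nige$
Original string S is at sorted index 8

Answer: G7h0nige$
8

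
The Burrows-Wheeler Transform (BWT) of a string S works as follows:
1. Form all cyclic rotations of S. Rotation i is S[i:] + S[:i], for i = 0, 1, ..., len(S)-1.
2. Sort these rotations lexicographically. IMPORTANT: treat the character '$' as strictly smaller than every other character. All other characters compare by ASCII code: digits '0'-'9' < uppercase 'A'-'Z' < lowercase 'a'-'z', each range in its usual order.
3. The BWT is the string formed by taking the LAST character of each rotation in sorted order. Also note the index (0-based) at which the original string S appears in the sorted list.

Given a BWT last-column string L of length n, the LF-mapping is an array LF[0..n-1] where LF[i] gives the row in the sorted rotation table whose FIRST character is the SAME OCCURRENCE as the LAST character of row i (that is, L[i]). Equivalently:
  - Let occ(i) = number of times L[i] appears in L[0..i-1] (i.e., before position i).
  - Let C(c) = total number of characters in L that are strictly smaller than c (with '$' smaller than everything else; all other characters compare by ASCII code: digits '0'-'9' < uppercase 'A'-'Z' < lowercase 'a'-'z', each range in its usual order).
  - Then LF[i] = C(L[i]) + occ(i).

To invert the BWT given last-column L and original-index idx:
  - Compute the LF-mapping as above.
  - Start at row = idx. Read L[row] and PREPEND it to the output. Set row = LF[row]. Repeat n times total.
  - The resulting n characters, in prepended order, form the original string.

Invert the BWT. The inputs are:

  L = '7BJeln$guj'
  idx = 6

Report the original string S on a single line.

Answer: jungleJB7$

Derivation:
LF mapping: 1 2 3 4 7 8 0 5 9 6
Walk LF starting at row 6, prepending L[row]:
  step 1: row=6, L[6]='$', prepend. Next row=LF[6]=0
  step 2: row=0, L[0]='7', prepend. Next row=LF[0]=1
  step 3: row=1, L[1]='B', prepend. Next row=LF[1]=2
  step 4: row=2, L[2]='J', prepend. Next row=LF[2]=3
  step 5: row=3, L[3]='e', prepend. Next row=LF[3]=4
  step 6: row=4, L[4]='l', prepend. Next row=LF[4]=7
  step 7: row=7, L[7]='g', prepend. Next row=LF[7]=5
  step 8: row=5, L[5]='n', prepend. Next row=LF[5]=8
  step 9: row=8, L[8]='u', prepend. Next row=LF[8]=9
  step 10: row=9, L[9]='j', prepend. Next row=LF[9]=6
Reversed output: jungleJB7$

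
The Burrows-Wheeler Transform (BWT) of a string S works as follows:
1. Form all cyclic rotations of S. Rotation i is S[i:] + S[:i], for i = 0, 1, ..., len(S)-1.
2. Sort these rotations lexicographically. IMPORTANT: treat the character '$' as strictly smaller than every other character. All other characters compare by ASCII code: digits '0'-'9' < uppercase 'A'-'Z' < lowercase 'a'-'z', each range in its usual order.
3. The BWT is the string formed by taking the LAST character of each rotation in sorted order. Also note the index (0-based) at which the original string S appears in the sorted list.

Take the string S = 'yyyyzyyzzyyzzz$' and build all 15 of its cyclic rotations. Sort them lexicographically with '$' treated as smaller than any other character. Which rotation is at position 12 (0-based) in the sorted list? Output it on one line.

Answer: zz$yyyyzyyzzyyz

Derivation:
All 15 rotations (rotation i = S[i:]+S[:i]):
  rot[0] = yyyyzyyzzyyzzz$
  rot[1] = yyyzyyzzyyzzz$y
  rot[2] = yyzyyzzyyzzz$yy
  rot[3] = yzyyzzyyzzz$yyy
  rot[4] = zyyzzyyzzz$yyyy
  rot[5] = yyzzyyzzz$yyyyz
  rot[6] = yzzyyzzz$yyyyzy
  rot[7] = zzyyzzz$yyyyzyy
  rot[8] = zyyzzz$yyyyzyyz
  rot[9] = yyzzz$yyyyzyyzz
  rot[10] = yzzz$yyyyzyyzzy
  rot[11] = zzz$yyyyzyyzzyy
  rot[12] = zz$yyyyzyyzzyyz
  rot[13] = z$yyyyzyyzzyyzz
  rot[14] = $yyyyzyyzzyyzzz
Sorted (with $ < everything):
  sorted[0] = $yyyyzyyzzyyzzz
  sorted[1] = yyyyzyyzzyyzzz$
  sorted[2] = yyyzyyzzyyzzz$y
  sorted[3] = yyzyyzzyyzzz$yy
  sorted[4] = yyzzyyzzz$yyyyz
  sorted[5] = yyzzz$yyyyzyyzz
  sorted[6] = yzyyzzyyzzz$yyy
  sorted[7] = yzzyyzzz$yyyyzy
  sorted[8] = yzzz$yyyyzyyzzy
  sorted[9] = z$yyyyzyyzzyyzz
  sorted[10] = zyyzzyyzzz$yyyy
  sorted[11] = zyyzzz$yyyyzyyz
  sorted[12] = zz$yyyyzyyzzyyz
  sorted[13] = zzyyzzz$yyyyzyy
  sorted[14] = zzz$yyyyzyyzzyy
sorted[12] = zz$yyyyzyyzzyyz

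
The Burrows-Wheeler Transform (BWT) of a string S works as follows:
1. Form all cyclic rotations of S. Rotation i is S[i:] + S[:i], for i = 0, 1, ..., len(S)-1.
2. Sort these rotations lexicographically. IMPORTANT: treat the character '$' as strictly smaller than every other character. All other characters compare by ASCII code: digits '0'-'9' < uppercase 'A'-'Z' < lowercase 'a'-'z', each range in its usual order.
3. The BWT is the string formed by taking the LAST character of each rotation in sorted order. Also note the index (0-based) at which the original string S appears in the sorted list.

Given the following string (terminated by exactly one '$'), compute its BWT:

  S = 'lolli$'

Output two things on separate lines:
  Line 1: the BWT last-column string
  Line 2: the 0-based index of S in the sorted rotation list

All 6 rotations (rotation i = S[i:]+S[:i]):
  rot[0] = lolli$
  rot[1] = olli$l
  rot[2] = lli$lo
  rot[3] = li$lol
  rot[4] = i$loll
  rot[5] = $lolli
Sorted (with $ < everything):
  sorted[0] = $lolli  (last char: 'i')
  sorted[1] = i$loll  (last char: 'l')
  sorted[2] = li$lol  (last char: 'l')
  sorted[3] = lli$lo  (last char: 'o')
  sorted[4] = lolli$  (last char: '$')
  sorted[5] = olli$l  (last char: 'l')
Last column: illo$l
Original string S is at sorted index 4

Answer: illo$l
4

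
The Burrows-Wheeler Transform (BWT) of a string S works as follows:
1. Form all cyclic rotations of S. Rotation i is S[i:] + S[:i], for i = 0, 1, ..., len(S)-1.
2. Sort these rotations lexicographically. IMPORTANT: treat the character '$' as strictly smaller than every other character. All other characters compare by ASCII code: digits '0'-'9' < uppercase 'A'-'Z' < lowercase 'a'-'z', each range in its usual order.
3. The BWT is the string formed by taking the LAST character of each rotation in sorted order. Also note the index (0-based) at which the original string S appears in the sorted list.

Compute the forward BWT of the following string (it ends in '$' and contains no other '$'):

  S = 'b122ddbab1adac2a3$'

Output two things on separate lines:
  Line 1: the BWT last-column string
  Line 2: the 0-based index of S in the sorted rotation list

All 18 rotations (rotation i = S[i:]+S[:i]):
  rot[0] = b122ddbab1adac2a3$
  rot[1] = 122ddbab1adac2a3$b
  rot[2] = 22ddbab1adac2a3$b1
  rot[3] = 2ddbab1adac2a3$b12
  rot[4] = ddbab1adac2a3$b122
  rot[5] = dbab1adac2a3$b122d
  rot[6] = bab1adac2a3$b122dd
  rot[7] = ab1adac2a3$b122ddb
  rot[8] = b1adac2a3$b122ddba
  rot[9] = 1adac2a3$b122ddbab
  rot[10] = adac2a3$b122ddbab1
  rot[11] = dac2a3$b122ddbab1a
  rot[12] = ac2a3$b122ddbab1ad
  rot[13] = c2a3$b122ddbab1ada
  rot[14] = 2a3$b122ddbab1adac
  rot[15] = a3$b122ddbab1adac2
  rot[16] = 3$b122ddbab1adac2a
  rot[17] = $b122ddbab1adac2a3
Sorted (with $ < everything):
  sorted[0] = $b122ddbab1adac2a3  (last char: '3')
  sorted[1] = 122ddbab1adac2a3$b  (last char: 'b')
  sorted[2] = 1adac2a3$b122ddbab  (last char: 'b')
  sorted[3] = 22ddbab1adac2a3$b1  (last char: '1')
  sorted[4] = 2a3$b122ddbab1adac  (last char: 'c')
  sorted[5] = 2ddbab1adac2a3$b12  (last char: '2')
  sorted[6] = 3$b122ddbab1adac2a  (last char: 'a')
  sorted[7] = a3$b122ddbab1adac2  (last char: '2')
  sorted[8] = ab1adac2a3$b122ddb  (last char: 'b')
  sorted[9] = ac2a3$b122ddbab1ad  (last char: 'd')
  sorted[10] = adac2a3$b122ddbab1  (last char: '1')
  sorted[11] = b122ddbab1adac2a3$  (last char: '$')
  sorted[12] = b1adac2a3$b122ddba  (last char: 'a')
  sorted[13] = bab1adac2a3$b122dd  (last char: 'd')
  sorted[14] = c2a3$b122ddbab1ada  (last char: 'a')
  sorted[15] = dac2a3$b122ddbab1a  (last char: 'a')
  sorted[16] = dbab1adac2a3$b122d  (last char: 'd')
  sorted[17] = ddbab1adac2a3$b122  (last char: '2')
Last column: 3bb1c2a2bd1$adaad2
Original string S is at sorted index 11

Answer: 3bb1c2a2bd1$adaad2
11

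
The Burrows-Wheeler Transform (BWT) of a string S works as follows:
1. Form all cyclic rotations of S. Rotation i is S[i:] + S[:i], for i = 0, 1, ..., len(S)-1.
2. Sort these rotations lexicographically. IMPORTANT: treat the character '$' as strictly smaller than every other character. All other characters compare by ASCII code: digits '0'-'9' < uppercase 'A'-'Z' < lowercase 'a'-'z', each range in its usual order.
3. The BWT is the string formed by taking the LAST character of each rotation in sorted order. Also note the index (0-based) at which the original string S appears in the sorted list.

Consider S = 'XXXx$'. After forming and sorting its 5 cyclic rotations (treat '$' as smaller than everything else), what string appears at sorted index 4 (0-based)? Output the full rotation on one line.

All 5 rotations (rotation i = S[i:]+S[:i]):
  rot[0] = XXXx$
  rot[1] = XXx$X
  rot[2] = Xx$XX
  rot[3] = x$XXX
  rot[4] = $XXXx
Sorted (with $ < everything):
  sorted[0] = $XXXx
  sorted[1] = XXXx$
  sorted[2] = XXx$X
  sorted[3] = Xx$XX
  sorted[4] = x$XXX
sorted[4] = x$XXX

Answer: x$XXX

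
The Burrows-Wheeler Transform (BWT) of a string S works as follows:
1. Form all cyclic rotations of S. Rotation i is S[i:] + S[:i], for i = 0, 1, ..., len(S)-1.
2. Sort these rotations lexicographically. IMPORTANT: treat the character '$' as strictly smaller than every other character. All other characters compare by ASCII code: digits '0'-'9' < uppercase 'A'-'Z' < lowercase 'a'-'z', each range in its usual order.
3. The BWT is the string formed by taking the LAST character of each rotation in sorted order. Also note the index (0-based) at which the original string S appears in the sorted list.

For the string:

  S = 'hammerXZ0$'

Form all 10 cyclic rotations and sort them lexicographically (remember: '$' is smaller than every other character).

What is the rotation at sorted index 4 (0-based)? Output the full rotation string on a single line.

All 10 rotations (rotation i = S[i:]+S[:i]):
  rot[0] = hammerXZ0$
  rot[1] = ammerXZ0$h
  rot[2] = mmerXZ0$ha
  rot[3] = merXZ0$ham
  rot[4] = erXZ0$hamm
  rot[5] = rXZ0$hamme
  rot[6] = XZ0$hammer
  rot[7] = Z0$hammerX
  rot[8] = 0$hammerXZ
  rot[9] = $hammerXZ0
Sorted (with $ < everything):
  sorted[0] = $hammerXZ0
  sorted[1] = 0$hammerXZ
  sorted[2] = XZ0$hammer
  sorted[3] = Z0$hammerX
  sorted[4] = ammerXZ0$h
  sorted[5] = erXZ0$hamm
  sorted[6] = hammerXZ0$
  sorted[7] = merXZ0$ham
  sorted[8] = mmerXZ0$ha
  sorted[9] = rXZ0$hamme
sorted[4] = ammerXZ0$h

Answer: ammerXZ0$h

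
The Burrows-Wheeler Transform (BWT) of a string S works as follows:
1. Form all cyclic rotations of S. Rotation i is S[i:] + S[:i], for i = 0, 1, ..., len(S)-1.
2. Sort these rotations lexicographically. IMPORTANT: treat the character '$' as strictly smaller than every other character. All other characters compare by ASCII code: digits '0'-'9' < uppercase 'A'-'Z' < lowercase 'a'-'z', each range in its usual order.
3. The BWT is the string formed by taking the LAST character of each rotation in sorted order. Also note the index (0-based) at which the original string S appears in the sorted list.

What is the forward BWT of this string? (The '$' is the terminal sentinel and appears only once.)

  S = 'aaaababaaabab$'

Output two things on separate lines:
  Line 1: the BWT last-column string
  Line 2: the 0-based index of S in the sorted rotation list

All 14 rotations (rotation i = S[i:]+S[:i]):
  rot[0] = aaaababaaabab$
  rot[1] = aaababaaabab$a
  rot[2] = aababaaabab$aa
  rot[3] = ababaaabab$aaa
  rot[4] = babaaabab$aaaa
  rot[5] = abaaabab$aaaab
  rot[6] = baaabab$aaaaba
  rot[7] = aaabab$aaaabab
  rot[8] = aabab$aaaababa
  rot[9] = abab$aaaababaa
  rot[10] = bab$aaaababaaa
  rot[11] = ab$aaaababaaab
  rot[12] = b$aaaababaaaba
  rot[13] = $aaaababaaabab
Sorted (with $ < everything):
  sorted[0] = $aaaababaaabab  (last char: 'b')
  sorted[1] = aaaababaaabab$  (last char: '$')
  sorted[2] = aaabab$aaaabab  (last char: 'b')
  sorted[3] = aaababaaabab$a  (last char: 'a')
  sorted[4] = aabab$aaaababa  (last char: 'a')
  sorted[5] = aababaaabab$aa  (last char: 'a')
  sorted[6] = ab$aaaababaaab  (last char: 'b')
  sorted[7] = abaaabab$aaaab  (last char: 'b')
  sorted[8] = abab$aaaababaa  (last char: 'a')
  sorted[9] = ababaaabab$aaa  (last char: 'a')
  sorted[10] = b$aaaababaaaba  (last char: 'a')
  sorted[11] = baaabab$aaaaba  (last char: 'a')
  sorted[12] = bab$aaaababaaa  (last char: 'a')
  sorted[13] = babaaabab$aaaa  (last char: 'a')
Last column: b$baaabbaaaaaa
Original string S is at sorted index 1

Answer: b$baaabbaaaaaa
1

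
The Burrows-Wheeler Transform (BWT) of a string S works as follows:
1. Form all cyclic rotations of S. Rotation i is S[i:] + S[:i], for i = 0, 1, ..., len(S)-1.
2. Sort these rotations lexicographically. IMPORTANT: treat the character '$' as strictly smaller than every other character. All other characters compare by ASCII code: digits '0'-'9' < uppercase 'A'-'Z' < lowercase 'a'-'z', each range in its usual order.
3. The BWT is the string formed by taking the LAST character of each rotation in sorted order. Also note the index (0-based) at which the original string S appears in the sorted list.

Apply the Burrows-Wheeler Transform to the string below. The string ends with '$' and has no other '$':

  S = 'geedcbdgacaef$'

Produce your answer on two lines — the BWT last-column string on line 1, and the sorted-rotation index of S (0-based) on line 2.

All 14 rotations (rotation i = S[i:]+S[:i]):
  rot[0] = geedcbdgacaef$
  rot[1] = eedcbdgacaef$g
  rot[2] = edcbdgacaef$ge
  rot[3] = dcbdgacaef$gee
  rot[4] = cbdgacaef$geed
  rot[5] = bdgacaef$geedc
  rot[6] = dgacaef$geedcb
  rot[7] = gacaef$geedcbd
  rot[8] = acaef$geedcbdg
  rot[9] = caef$geedcbdga
  rot[10] = aef$geedcbdgac
  rot[11] = ef$geedcbdgaca
  rot[12] = f$geedcbdgacae
  rot[13] = $geedcbdgacaef
Sorted (with $ < everything):
  sorted[0] = $geedcbdgacaef  (last char: 'f')
  sorted[1] = acaef$geedcbdg  (last char: 'g')
  sorted[2] = aef$geedcbdgac  (last char: 'c')
  sorted[3] = bdgacaef$geedc  (last char: 'c')
  sorted[4] = caef$geedcbdga  (last char: 'a')
  sorted[5] = cbdgacaef$geed  (last char: 'd')
  sorted[6] = dcbdgacaef$gee  (last char: 'e')
  sorted[7] = dgacaef$geedcb  (last char: 'b')
  sorted[8] = edcbdgacaef$ge  (last char: 'e')
  sorted[9] = eedcbdgacaef$g  (last char: 'g')
  sorted[10] = ef$geedcbdgaca  (last char: 'a')
  sorted[11] = f$geedcbdgacae  (last char: 'e')
  sorted[12] = gacaef$geedcbd  (last char: 'd')
  sorted[13] = geedcbdgacaef$  (last char: '$')
Last column: fgccadebegaed$
Original string S is at sorted index 13

Answer: fgccadebegaed$
13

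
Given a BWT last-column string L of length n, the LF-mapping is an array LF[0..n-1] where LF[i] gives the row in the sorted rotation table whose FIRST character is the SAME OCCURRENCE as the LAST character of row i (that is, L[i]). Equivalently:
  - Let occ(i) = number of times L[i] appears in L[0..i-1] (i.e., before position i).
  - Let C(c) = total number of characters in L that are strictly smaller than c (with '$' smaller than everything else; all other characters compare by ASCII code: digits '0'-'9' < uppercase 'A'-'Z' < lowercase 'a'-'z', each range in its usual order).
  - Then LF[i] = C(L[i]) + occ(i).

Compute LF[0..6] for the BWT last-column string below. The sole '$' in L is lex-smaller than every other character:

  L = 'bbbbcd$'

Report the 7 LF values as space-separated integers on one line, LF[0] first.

Answer: 1 2 3 4 5 6 0

Derivation:
Char counts: '$':1, 'b':4, 'c':1, 'd':1
C (first-col start): C('$')=0, C('b')=1, C('c')=5, C('d')=6
L[0]='b': occ=0, LF[0]=C('b')+0=1+0=1
L[1]='b': occ=1, LF[1]=C('b')+1=1+1=2
L[2]='b': occ=2, LF[2]=C('b')+2=1+2=3
L[3]='b': occ=3, LF[3]=C('b')+3=1+3=4
L[4]='c': occ=0, LF[4]=C('c')+0=5+0=5
L[5]='d': occ=0, LF[5]=C('d')+0=6+0=6
L[6]='$': occ=0, LF[6]=C('$')+0=0+0=0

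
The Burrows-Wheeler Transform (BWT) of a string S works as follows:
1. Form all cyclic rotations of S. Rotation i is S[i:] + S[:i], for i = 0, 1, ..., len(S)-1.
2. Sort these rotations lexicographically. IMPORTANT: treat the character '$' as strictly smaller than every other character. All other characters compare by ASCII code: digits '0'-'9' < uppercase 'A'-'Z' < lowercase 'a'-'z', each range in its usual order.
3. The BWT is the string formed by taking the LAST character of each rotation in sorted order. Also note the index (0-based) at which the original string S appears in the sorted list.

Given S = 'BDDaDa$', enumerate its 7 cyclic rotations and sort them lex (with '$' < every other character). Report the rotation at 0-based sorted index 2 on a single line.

All 7 rotations (rotation i = S[i:]+S[:i]):
  rot[0] = BDDaDa$
  rot[1] = DDaDa$B
  rot[2] = DaDa$BD
  rot[3] = aDa$BDD
  rot[4] = Da$BDDa
  rot[5] = a$BDDaD
  rot[6] = $BDDaDa
Sorted (with $ < everything):
  sorted[0] = $BDDaDa
  sorted[1] = BDDaDa$
  sorted[2] = DDaDa$B
  sorted[3] = Da$BDDa
  sorted[4] = DaDa$BD
  sorted[5] = a$BDDaD
  sorted[6] = aDa$BDD
sorted[2] = DDaDa$B

Answer: DDaDa$B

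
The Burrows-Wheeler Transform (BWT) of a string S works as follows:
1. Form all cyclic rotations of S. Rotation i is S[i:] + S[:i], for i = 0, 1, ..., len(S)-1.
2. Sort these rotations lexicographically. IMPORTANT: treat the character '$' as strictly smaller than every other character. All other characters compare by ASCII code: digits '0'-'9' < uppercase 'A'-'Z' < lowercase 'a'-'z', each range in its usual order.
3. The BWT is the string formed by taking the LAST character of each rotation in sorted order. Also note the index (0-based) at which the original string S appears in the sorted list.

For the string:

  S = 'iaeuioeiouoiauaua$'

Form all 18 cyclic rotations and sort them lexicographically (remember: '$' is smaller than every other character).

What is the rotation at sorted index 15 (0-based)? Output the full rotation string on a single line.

Answer: uaua$iaeuioeiouoia

Derivation:
All 18 rotations (rotation i = S[i:]+S[:i]):
  rot[0] = iaeuioeiouoiauaua$
  rot[1] = aeuioeiouoiauaua$i
  rot[2] = euioeiouoiauaua$ia
  rot[3] = uioeiouoiauaua$iae
  rot[4] = ioeiouoiauaua$iaeu
  rot[5] = oeiouoiauaua$iaeui
  rot[6] = eiouoiauaua$iaeuio
  rot[7] = iouoiauaua$iaeuioe
  rot[8] = ouoiauaua$iaeuioei
  rot[9] = uoiauaua$iaeuioeio
  rot[10] = oiauaua$iaeuioeiou
  rot[11] = iauaua$iaeuioeiouo
  rot[12] = auaua$iaeuioeiouoi
  rot[13] = uaua$iaeuioeiouoia
  rot[14] = aua$iaeuioeiouoiau
  rot[15] = ua$iaeuioeiouoiaua
  rot[16] = a$iaeuioeiouoiauau
  rot[17] = $iaeuioeiouoiauaua
Sorted (with $ < everything):
  sorted[0] = $iaeuioeiouoiauaua
  sorted[1] = a$iaeuioeiouoiauau
  sorted[2] = aeuioeiouoiauaua$i
  sorted[3] = aua$iaeuioeiouoiau
  sorted[4] = auaua$iaeuioeiouoi
  sorted[5] = eiouoiauaua$iaeuio
  sorted[6] = euioeiouoiauaua$ia
  sorted[7] = iaeuioeiouoiauaua$
  sorted[8] = iauaua$iaeuioeiouo
  sorted[9] = ioeiouoiauaua$iaeu
  sorted[10] = iouoiauaua$iaeuioe
  sorted[11] = oeiouoiauaua$iaeui
  sorted[12] = oiauaua$iaeuioeiou
  sorted[13] = ouoiauaua$iaeuioei
  sorted[14] = ua$iaeuioeiouoiaua
  sorted[15] = uaua$iaeuioeiouoia
  sorted[16] = uioeiouoiauaua$iae
  sorted[17] = uoiauaua$iaeuioeio
sorted[15] = uaua$iaeuioeiouoia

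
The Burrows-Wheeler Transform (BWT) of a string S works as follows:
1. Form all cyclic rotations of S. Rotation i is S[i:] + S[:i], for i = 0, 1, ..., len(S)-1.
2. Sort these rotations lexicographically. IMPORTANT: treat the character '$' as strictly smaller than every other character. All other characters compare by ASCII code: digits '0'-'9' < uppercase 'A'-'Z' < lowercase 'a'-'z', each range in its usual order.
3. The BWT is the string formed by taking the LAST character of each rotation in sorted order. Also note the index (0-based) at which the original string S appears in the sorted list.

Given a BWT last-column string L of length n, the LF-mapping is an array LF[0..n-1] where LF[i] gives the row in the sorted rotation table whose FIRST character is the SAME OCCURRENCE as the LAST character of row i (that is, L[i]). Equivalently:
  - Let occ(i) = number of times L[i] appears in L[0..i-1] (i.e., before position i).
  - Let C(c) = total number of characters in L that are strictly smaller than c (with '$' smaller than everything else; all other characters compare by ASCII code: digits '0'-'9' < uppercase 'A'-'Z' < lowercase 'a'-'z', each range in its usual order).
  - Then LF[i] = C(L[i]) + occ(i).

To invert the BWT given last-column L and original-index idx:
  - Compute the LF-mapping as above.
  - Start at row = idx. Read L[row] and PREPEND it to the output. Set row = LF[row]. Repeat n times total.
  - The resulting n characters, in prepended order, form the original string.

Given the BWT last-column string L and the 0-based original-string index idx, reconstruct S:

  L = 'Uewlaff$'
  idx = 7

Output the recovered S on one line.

Answer: waffleU$

Derivation:
LF mapping: 1 3 7 6 2 4 5 0
Walk LF starting at row 7, prepending L[row]:
  step 1: row=7, L[7]='$', prepend. Next row=LF[7]=0
  step 2: row=0, L[0]='U', prepend. Next row=LF[0]=1
  step 3: row=1, L[1]='e', prepend. Next row=LF[1]=3
  step 4: row=3, L[3]='l', prepend. Next row=LF[3]=6
  step 5: row=6, L[6]='f', prepend. Next row=LF[6]=5
  step 6: row=5, L[5]='f', prepend. Next row=LF[5]=4
  step 7: row=4, L[4]='a', prepend. Next row=LF[4]=2
  step 8: row=2, L[2]='w', prepend. Next row=LF[2]=7
Reversed output: waffleU$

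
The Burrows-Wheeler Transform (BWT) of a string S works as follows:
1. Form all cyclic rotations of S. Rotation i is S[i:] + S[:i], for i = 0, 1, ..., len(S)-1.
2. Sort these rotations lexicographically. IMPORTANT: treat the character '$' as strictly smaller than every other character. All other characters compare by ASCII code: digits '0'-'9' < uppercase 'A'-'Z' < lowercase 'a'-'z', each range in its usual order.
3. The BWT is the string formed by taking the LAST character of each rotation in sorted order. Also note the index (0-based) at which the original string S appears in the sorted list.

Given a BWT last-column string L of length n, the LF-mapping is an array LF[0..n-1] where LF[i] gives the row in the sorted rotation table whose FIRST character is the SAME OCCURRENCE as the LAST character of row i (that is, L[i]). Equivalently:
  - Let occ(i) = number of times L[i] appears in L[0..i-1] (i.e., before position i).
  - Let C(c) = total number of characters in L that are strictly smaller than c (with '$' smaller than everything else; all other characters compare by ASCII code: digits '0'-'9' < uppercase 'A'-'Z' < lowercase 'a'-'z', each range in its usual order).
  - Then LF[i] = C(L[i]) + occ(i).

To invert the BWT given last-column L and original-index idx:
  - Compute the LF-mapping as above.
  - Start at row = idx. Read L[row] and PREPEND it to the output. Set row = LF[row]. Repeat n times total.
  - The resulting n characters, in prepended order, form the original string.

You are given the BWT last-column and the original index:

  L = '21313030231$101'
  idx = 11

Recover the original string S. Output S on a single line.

Answer: 30131010312132$

Derivation:
LF mapping: 9 4 11 5 12 1 13 2 10 14 6 0 7 3 8
Walk LF starting at row 11, prepending L[row]:
  step 1: row=11, L[11]='$', prepend. Next row=LF[11]=0
  step 2: row=0, L[0]='2', prepend. Next row=LF[0]=9
  step 3: row=9, L[9]='3', prepend. Next row=LF[9]=14
  step 4: row=14, L[14]='1', prepend. Next row=LF[14]=8
  step 5: row=8, L[8]='2', prepend. Next row=LF[8]=10
  step 6: row=10, L[10]='1', prepend. Next row=LF[10]=6
  step 7: row=6, L[6]='3', prepend. Next row=LF[6]=13
  step 8: row=13, L[13]='0', prepend. Next row=LF[13]=3
  step 9: row=3, L[3]='1', prepend. Next row=LF[3]=5
  step 10: row=5, L[5]='0', prepend. Next row=LF[5]=1
  step 11: row=1, L[1]='1', prepend. Next row=LF[1]=4
  step 12: row=4, L[4]='3', prepend. Next row=LF[4]=12
  step 13: row=12, L[12]='1', prepend. Next row=LF[12]=7
  step 14: row=7, L[7]='0', prepend. Next row=LF[7]=2
  step 15: row=2, L[2]='3', prepend. Next row=LF[2]=11
Reversed output: 30131010312132$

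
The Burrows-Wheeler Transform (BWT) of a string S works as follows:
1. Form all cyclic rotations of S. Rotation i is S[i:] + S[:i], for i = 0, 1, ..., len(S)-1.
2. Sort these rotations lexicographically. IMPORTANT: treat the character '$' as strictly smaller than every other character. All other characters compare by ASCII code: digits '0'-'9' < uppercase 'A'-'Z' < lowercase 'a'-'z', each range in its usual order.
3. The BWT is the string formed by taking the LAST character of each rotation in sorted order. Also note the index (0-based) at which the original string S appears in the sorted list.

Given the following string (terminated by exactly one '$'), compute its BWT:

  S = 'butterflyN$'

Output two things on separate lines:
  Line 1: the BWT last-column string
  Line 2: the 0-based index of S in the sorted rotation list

Answer: Ny$trfetubl
2

Derivation:
All 11 rotations (rotation i = S[i:]+S[:i]):
  rot[0] = butterflyN$
  rot[1] = utterflyN$b
  rot[2] = tterflyN$bu
  rot[3] = terflyN$but
  rot[4] = erflyN$butt
  rot[5] = rflyN$butte
  rot[6] = flyN$butter
  rot[7] = lyN$butterf
  rot[8] = yN$butterfl
  rot[9] = N$butterfly
  rot[10] = $butterflyN
Sorted (with $ < everything):
  sorted[0] = $butterflyN  (last char: 'N')
  sorted[1] = N$butterfly  (last char: 'y')
  sorted[2] = butterflyN$  (last char: '$')
  sorted[3] = erflyN$butt  (last char: 't')
  sorted[4] = flyN$butter  (last char: 'r')
  sorted[5] = lyN$butterf  (last char: 'f')
  sorted[6] = rflyN$butte  (last char: 'e')
  sorted[7] = terflyN$but  (last char: 't')
  sorted[8] = tterflyN$bu  (last char: 'u')
  sorted[9] = utterflyN$b  (last char: 'b')
  sorted[10] = yN$butterfl  (last char: 'l')
Last column: Ny$trfetubl
Original string S is at sorted index 2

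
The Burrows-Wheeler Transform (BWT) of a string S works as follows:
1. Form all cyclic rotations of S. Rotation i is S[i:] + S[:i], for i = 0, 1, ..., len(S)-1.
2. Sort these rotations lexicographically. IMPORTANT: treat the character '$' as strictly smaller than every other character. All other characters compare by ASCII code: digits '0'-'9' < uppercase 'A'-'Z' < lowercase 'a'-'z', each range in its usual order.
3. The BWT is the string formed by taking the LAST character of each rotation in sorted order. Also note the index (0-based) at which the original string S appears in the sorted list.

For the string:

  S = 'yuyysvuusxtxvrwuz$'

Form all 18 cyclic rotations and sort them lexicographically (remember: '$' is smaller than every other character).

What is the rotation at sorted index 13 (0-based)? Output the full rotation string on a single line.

All 18 rotations (rotation i = S[i:]+S[:i]):
  rot[0] = yuyysvuusxtxvrwuz$
  rot[1] = uyysvuusxtxvrwuz$y
  rot[2] = yysvuusxtxvrwuz$yu
  rot[3] = ysvuusxtxvrwuz$yuy
  rot[4] = svuusxtxvrwuz$yuyy
  rot[5] = vuusxtxvrwuz$yuyys
  rot[6] = uusxtxvrwuz$yuyysv
  rot[7] = usxtxvrwuz$yuyysvu
  rot[8] = sxtxvrwuz$yuyysvuu
  rot[9] = xtxvrwuz$yuyysvuus
  rot[10] = txvrwuz$yuyysvuusx
  rot[11] = xvrwuz$yuyysvuusxt
  rot[12] = vrwuz$yuyysvuusxtx
  rot[13] = rwuz$yuyysvuusxtxv
  rot[14] = wuz$yuyysvuusxtxvr
  rot[15] = uz$yuyysvuusxtxvrw
  rot[16] = z$yuyysvuusxtxvrwu
  rot[17] = $yuyysvuusxtxvrwuz
Sorted (with $ < everything):
  sorted[0] = $yuyysvuusxtxvrwuz
  sorted[1] = rwuz$yuyysvuusxtxv
  sorted[2] = svuusxtxvrwuz$yuyy
  sorted[3] = sxtxvrwuz$yuyysvuu
  sorted[4] = txvrwuz$yuyysvuusx
  sorted[5] = usxtxvrwuz$yuyysvu
  sorted[6] = uusxtxvrwuz$yuyysv
  sorted[7] = uyysvuusxtxvrwuz$y
  sorted[8] = uz$yuyysvuusxtxvrw
  sorted[9] = vrwuz$yuyysvuusxtx
  sorted[10] = vuusxtxvrwuz$yuyys
  sorted[11] = wuz$yuyysvuusxtxvr
  sorted[12] = xtxvrwuz$yuyysvuus
  sorted[13] = xvrwuz$yuyysvuusxt
  sorted[14] = ysvuusxtxvrwuz$yuy
  sorted[15] = yuyysvuusxtxvrwuz$
  sorted[16] = yysvuusxtxvrwuz$yu
  sorted[17] = z$yuyysvuusxtxvrwu
sorted[13] = xvrwuz$yuyysvuusxt

Answer: xvrwuz$yuyysvuusxt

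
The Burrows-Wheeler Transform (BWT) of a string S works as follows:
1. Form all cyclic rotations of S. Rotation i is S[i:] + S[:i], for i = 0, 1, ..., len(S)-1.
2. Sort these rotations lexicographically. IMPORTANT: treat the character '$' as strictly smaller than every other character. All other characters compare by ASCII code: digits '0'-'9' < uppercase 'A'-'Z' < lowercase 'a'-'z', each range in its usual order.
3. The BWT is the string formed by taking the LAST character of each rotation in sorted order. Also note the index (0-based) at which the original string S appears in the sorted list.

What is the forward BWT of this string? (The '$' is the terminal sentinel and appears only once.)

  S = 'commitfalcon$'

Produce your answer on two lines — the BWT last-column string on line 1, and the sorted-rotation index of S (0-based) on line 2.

Answer: nf$ltmamoocci
2

Derivation:
All 13 rotations (rotation i = S[i:]+S[:i]):
  rot[0] = commitfalcon$
  rot[1] = ommitfalcon$c
  rot[2] = mmitfalcon$co
  rot[3] = mitfalcon$com
  rot[4] = itfalcon$comm
  rot[5] = tfalcon$commi
  rot[6] = falcon$commit
  rot[7] = alcon$commitf
  rot[8] = lcon$commitfa
  rot[9] = con$commitfal
  rot[10] = on$commitfalc
  rot[11] = n$commitfalco
  rot[12] = $commitfalcon
Sorted (with $ < everything):
  sorted[0] = $commitfalcon  (last char: 'n')
  sorted[1] = alcon$commitf  (last char: 'f')
  sorted[2] = commitfalcon$  (last char: '$')
  sorted[3] = con$commitfal  (last char: 'l')
  sorted[4] = falcon$commit  (last char: 't')
  sorted[5] = itfalcon$comm  (last char: 'm')
  sorted[6] = lcon$commitfa  (last char: 'a')
  sorted[7] = mitfalcon$com  (last char: 'm')
  sorted[8] = mmitfalcon$co  (last char: 'o')
  sorted[9] = n$commitfalco  (last char: 'o')
  sorted[10] = ommitfalcon$c  (last char: 'c')
  sorted[11] = on$commitfalc  (last char: 'c')
  sorted[12] = tfalcon$commi  (last char: 'i')
Last column: nf$ltmamoocci
Original string S is at sorted index 2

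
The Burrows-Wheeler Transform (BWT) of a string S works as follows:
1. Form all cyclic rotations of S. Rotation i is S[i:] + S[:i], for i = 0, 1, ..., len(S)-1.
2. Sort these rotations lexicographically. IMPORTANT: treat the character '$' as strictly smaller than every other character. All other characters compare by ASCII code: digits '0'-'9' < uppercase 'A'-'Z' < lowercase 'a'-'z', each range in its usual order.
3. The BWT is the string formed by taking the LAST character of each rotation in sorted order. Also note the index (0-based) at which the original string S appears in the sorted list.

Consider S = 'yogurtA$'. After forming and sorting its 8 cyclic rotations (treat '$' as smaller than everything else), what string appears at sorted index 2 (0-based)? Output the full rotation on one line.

Answer: gurtA$yo

Derivation:
All 8 rotations (rotation i = S[i:]+S[:i]):
  rot[0] = yogurtA$
  rot[1] = ogurtA$y
  rot[2] = gurtA$yo
  rot[3] = urtA$yog
  rot[4] = rtA$yogu
  rot[5] = tA$yogur
  rot[6] = A$yogurt
  rot[7] = $yogurtA
Sorted (with $ < everything):
  sorted[0] = $yogurtA
  sorted[1] = A$yogurt
  sorted[2] = gurtA$yo
  sorted[3] = ogurtA$y
  sorted[4] = rtA$yogu
  sorted[5] = tA$yogur
  sorted[6] = urtA$yog
  sorted[7] = yogurtA$
sorted[2] = gurtA$yo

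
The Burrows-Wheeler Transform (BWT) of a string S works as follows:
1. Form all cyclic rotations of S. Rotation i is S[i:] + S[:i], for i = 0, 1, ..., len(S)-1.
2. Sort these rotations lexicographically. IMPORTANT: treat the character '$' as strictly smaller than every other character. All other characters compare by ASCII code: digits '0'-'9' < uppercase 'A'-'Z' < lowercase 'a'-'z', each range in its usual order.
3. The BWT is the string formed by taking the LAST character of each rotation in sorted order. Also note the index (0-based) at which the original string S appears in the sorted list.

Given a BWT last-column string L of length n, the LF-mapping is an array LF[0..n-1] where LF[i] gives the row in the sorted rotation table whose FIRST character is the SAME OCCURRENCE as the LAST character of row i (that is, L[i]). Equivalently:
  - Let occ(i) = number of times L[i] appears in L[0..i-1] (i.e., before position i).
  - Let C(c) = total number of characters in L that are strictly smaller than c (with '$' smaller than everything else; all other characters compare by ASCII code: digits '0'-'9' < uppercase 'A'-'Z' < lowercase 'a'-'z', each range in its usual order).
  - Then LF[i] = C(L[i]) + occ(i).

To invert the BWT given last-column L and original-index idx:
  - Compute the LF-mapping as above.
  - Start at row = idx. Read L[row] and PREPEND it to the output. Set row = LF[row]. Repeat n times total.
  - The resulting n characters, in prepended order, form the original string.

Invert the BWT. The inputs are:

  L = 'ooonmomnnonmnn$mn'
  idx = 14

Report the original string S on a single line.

Answer: omnnnnommonmnono$

Derivation:
LF mapping: 12 13 14 5 1 15 2 6 7 16 8 3 9 10 0 4 11
Walk LF starting at row 14, prepending L[row]:
  step 1: row=14, L[14]='$', prepend. Next row=LF[14]=0
  step 2: row=0, L[0]='o', prepend. Next row=LF[0]=12
  step 3: row=12, L[12]='n', prepend. Next row=LF[12]=9
  step 4: row=9, L[9]='o', prepend. Next row=LF[9]=16
  step 5: row=16, L[16]='n', prepend. Next row=LF[16]=11
  step 6: row=11, L[11]='m', prepend. Next row=LF[11]=3
  step 7: row=3, L[3]='n', prepend. Next row=LF[3]=5
  step 8: row=5, L[5]='o', prepend. Next row=LF[5]=15
  step 9: row=15, L[15]='m', prepend. Next row=LF[15]=4
  step 10: row=4, L[4]='m', prepend. Next row=LF[4]=1
  step 11: row=1, L[1]='o', prepend. Next row=LF[1]=13
  step 12: row=13, L[13]='n', prepend. Next row=LF[13]=10
  step 13: row=10, L[10]='n', prepend. Next row=LF[10]=8
  step 14: row=8, L[8]='n', prepend. Next row=LF[8]=7
  step 15: row=7, L[7]='n', prepend. Next row=LF[7]=6
  step 16: row=6, L[6]='m', prepend. Next row=LF[6]=2
  step 17: row=2, L[2]='o', prepend. Next row=LF[2]=14
Reversed output: omnnnnommonmnono$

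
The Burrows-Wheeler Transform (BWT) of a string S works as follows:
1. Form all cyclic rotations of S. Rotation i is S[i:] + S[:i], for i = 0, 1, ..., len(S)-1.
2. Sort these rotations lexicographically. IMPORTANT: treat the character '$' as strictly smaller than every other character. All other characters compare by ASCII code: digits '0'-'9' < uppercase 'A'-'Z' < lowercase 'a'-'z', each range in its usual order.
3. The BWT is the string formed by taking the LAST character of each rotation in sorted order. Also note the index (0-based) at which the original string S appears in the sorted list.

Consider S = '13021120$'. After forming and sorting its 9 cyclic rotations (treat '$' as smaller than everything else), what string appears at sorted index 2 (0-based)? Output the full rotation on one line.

Answer: 021120$13

Derivation:
All 9 rotations (rotation i = S[i:]+S[:i]):
  rot[0] = 13021120$
  rot[1] = 3021120$1
  rot[2] = 021120$13
  rot[3] = 21120$130
  rot[4] = 1120$1302
  rot[5] = 120$13021
  rot[6] = 20$130211
  rot[7] = 0$1302112
  rot[8] = $13021120
Sorted (with $ < everything):
  sorted[0] = $13021120
  sorted[1] = 0$1302112
  sorted[2] = 021120$13
  sorted[3] = 1120$1302
  sorted[4] = 120$13021
  sorted[5] = 13021120$
  sorted[6] = 20$130211
  sorted[7] = 21120$130
  sorted[8] = 3021120$1
sorted[2] = 021120$13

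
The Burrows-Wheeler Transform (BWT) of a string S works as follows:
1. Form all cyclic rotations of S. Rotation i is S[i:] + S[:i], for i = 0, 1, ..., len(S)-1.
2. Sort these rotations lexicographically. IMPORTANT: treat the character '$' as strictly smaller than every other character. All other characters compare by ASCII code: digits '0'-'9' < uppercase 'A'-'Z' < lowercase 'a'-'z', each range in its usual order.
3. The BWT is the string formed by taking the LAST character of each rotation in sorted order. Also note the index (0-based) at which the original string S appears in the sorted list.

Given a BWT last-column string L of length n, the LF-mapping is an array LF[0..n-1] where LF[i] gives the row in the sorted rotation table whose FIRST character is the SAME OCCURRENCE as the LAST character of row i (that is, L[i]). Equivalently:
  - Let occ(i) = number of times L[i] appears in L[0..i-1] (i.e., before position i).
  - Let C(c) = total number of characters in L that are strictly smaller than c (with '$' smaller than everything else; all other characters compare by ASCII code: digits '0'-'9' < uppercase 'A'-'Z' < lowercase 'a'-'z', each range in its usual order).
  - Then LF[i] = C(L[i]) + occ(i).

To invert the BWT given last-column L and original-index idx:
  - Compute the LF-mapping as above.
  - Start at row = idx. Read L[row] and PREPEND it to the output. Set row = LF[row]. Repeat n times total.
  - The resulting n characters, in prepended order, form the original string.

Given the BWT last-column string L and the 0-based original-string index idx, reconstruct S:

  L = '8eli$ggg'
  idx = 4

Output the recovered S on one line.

LF mapping: 1 2 7 6 0 3 4 5
Walk LF starting at row 4, prepending L[row]:
  step 1: row=4, L[4]='$', prepend. Next row=LF[4]=0
  step 2: row=0, L[0]='8', prepend. Next row=LF[0]=1
  step 3: row=1, L[1]='e', prepend. Next row=LF[1]=2
  step 4: row=2, L[2]='l', prepend. Next row=LF[2]=7
  step 5: row=7, L[7]='g', prepend. Next row=LF[7]=5
  step 6: row=5, L[5]='g', prepend. Next row=LF[5]=3
  step 7: row=3, L[3]='i', prepend. Next row=LF[3]=6
  step 8: row=6, L[6]='g', prepend. Next row=LF[6]=4
Reversed output: giggle8$

Answer: giggle8$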